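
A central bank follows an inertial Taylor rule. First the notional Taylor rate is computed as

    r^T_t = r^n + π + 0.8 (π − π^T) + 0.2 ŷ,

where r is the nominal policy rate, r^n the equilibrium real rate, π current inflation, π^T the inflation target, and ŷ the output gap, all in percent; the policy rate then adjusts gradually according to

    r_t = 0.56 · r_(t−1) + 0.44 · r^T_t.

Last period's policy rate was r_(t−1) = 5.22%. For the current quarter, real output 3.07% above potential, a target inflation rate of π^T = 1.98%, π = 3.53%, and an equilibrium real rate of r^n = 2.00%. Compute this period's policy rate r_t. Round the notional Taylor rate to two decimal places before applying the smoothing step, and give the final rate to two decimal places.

Output 3.07% above potential → ŷ = 3.07.
r^T_t = 2.00 + 3.53 + 0.8 × (3.53 − 1.98) + 0.2 × 3.07
   = 2.00 + 3.53 + 1.24 + 0.614 = 7.38
r_t = 0.56 × 5.22 + 0.44 × 7.38 = 2.9232 + 3.2472 = 6.17

6.17%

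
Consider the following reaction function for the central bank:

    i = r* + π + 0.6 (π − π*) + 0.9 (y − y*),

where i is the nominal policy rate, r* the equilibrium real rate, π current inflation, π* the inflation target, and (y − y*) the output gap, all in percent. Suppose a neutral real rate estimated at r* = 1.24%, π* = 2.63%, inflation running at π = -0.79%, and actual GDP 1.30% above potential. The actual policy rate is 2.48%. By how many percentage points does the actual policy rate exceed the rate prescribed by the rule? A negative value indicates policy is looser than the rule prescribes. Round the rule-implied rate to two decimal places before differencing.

2.91 pp

Output 1.30% above potential → (y − y*) = 1.30.
i = 1.24 + (-0.79) + 0.6 × (-0.79 − 2.63) + 0.9 × 1.30
   = 1.24 − 0.79 − 2.052 + 1.17 = -0.43
Deviation = 2.48 − (-0.43) = 2.91 pp.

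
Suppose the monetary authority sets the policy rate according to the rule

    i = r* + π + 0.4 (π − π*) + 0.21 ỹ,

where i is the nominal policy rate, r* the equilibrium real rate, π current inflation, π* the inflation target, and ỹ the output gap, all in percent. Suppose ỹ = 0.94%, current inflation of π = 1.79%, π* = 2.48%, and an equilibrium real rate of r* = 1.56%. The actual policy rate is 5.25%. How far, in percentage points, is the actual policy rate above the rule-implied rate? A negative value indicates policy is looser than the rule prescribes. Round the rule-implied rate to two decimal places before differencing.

1.98 pp

i = 1.56 + 1.79 + 0.4 × (1.79 − 2.48) + 0.21 × 0.94
   = 1.56 + 1.79 − 0.276 + 0.1974 = 3.27
Deviation = 5.25 − 3.27 = 1.98 pp.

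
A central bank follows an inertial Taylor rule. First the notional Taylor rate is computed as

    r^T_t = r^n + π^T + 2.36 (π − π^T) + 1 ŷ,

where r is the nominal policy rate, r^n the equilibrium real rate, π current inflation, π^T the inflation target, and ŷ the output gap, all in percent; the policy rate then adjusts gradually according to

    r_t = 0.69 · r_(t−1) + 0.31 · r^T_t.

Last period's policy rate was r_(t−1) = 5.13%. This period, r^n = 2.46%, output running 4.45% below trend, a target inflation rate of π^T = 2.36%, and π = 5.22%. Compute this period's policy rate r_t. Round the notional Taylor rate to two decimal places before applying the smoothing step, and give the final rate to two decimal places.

Output 4.45% below potential → ŷ = -4.45.
r^T_t = 2.46 + 2.36 + 2.36 × (5.22 − 2.36) + 1 × (-4.45)
   = 2.46 + 2.36 + 6.7496 − 4.45 = 7.12
r_t = 0.69 × 5.13 + 0.31 × 7.12 = 3.5397 + 2.2072 = 5.75

5.75%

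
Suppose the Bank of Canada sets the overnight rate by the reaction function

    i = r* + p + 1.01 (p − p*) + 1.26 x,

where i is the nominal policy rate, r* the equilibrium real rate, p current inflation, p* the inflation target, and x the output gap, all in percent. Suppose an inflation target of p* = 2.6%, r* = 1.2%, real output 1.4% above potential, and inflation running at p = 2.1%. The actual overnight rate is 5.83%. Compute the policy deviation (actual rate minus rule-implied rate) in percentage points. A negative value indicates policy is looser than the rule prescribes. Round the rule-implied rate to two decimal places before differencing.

Output 1.4% above potential → x = 1.4.
i = 1.2 + 2.1 + 1.01 × (2.1 − 2.6) + 1.26 × 1.4
   = 1.2 + 2.1 − 0.505 + 1.764 = 4.56
Deviation = 5.83 − 4.56 = 1.27 pp.

1.27 pp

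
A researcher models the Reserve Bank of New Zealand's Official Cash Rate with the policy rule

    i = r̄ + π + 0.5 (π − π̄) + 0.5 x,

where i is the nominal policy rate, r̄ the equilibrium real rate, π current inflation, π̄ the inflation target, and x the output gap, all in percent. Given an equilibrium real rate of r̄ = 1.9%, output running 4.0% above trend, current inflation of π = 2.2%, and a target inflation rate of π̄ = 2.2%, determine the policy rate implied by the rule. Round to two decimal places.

Output 4.0% above potential → x = 4.0.
i = 1.9 + 2.2 + 0.5 × (2.2 − 2.2) + 0.5 × 4.0
   = 1.9 + 2.2 + 0 + 2 = 6.10

6.10%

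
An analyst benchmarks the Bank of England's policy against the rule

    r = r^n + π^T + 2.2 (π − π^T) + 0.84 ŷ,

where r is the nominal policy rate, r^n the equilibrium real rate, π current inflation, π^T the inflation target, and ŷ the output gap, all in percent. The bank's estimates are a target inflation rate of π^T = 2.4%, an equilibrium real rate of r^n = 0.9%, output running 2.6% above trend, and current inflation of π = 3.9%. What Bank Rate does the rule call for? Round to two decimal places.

8.78%

Output 2.6% above potential → ŷ = 2.6.
r = 0.9 + 2.4 + 2.2 × (3.9 − 2.4) + 0.84 × 2.6
   = 0.9 + 2.4 + 3.3 + 2.184 = 8.78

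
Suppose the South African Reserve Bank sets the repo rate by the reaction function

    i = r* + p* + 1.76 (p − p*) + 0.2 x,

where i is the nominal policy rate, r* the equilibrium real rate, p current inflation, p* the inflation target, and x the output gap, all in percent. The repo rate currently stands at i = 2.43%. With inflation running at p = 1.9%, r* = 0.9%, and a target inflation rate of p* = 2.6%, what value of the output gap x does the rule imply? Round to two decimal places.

0.81%

0.2 x = 2.43 − 0.9 − 2.6 − 1.76 × (1.9 − 2.6) = 0.162
x = 0.162 / 0.2 = 0.81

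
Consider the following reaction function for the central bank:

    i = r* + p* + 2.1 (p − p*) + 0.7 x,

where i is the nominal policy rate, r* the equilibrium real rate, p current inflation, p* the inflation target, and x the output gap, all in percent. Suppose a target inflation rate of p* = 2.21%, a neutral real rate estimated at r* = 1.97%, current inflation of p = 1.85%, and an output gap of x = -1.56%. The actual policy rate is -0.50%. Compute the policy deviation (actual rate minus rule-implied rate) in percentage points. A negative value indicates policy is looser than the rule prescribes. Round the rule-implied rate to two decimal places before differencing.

-2.83 pp

i = 1.97 + 2.21 + 2.1 × (1.85 − 2.21) + 0.7 × (-1.56)
   = 1.97 + 2.21 − 0.756 − 1.092 = 2.33
Deviation = -0.50 − 2.33 = -2.83 pp.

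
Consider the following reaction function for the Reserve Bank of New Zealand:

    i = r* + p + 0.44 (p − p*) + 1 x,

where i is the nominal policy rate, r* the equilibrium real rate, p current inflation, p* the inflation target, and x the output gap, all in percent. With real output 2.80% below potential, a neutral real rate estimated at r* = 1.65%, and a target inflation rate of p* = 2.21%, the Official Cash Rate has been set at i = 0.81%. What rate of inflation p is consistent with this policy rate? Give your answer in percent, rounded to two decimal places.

2.04%

Output 2.80% below potential → x = -2.80.
Collecting p: i = r* + (1 + 0.44) p − 0.44 p* + 1 x
1.44 p = 0.81 − 1.65 + 0.44 × 2.21 − 1 × (-2.80) = 2.9324
p = 2.9324 / 1.44 = 2.04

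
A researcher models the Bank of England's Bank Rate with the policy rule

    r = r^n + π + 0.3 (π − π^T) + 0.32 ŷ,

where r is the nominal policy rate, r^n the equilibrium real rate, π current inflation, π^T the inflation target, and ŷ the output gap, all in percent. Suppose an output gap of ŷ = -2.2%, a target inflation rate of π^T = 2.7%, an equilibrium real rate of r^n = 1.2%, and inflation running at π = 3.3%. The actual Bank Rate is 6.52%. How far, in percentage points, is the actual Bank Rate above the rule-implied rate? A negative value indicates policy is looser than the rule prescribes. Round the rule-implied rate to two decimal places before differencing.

2.54 pp

r = 1.2 + 3.3 + 0.3 × (3.3 − 2.7) + 0.32 × (-2.2)
   = 1.2 + 3.3 + 0.18 − 0.704 = 3.98
Deviation = 6.52 − 3.98 = 2.54 pp.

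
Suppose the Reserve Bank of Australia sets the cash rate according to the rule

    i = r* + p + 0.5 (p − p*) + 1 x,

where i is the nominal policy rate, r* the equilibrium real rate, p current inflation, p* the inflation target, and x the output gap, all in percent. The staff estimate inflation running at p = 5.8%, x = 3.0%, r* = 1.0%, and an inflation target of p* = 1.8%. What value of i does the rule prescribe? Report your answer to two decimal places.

11.80%

i = 1.0 + 5.8 + 0.5 × (5.8 − 1.8) + 1 × 3.0
   = 1.0 + 5.8 + 2 + 3 = 11.80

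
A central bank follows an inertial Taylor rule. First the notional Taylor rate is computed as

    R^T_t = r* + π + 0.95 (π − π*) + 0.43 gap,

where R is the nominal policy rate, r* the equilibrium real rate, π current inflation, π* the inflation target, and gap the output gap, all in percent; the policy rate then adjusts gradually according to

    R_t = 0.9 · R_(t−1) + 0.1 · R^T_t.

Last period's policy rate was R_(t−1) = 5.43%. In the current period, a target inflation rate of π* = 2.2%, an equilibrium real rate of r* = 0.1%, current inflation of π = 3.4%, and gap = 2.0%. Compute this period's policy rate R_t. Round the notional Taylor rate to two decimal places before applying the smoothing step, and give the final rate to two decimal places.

5.44%

R^T_t = 0.1 + 3.4 + 0.95 × (3.4 − 2.2) + 0.43 × 2.0
   = 0.1 + 3.4 + 1.14 + 0.86 = 5.50
R_t = 0.9 × 5.43 + 0.1 × 5.50 = 4.887 + 0.55 = 5.44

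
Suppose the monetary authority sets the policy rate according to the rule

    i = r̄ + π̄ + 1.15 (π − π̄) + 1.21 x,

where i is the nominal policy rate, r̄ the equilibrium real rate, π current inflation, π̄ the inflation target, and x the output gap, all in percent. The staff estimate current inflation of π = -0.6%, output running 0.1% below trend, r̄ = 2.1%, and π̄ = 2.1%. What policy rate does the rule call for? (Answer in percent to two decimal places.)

Output 0.1% below potential → x = -0.1.
i = 2.1 + 2.1 + 1.15 × (-0.6 − 2.1) + 1.21 × (-0.1)
   = 2.1 + 2.1 − 3.105 − 0.121 = 0.97

0.97%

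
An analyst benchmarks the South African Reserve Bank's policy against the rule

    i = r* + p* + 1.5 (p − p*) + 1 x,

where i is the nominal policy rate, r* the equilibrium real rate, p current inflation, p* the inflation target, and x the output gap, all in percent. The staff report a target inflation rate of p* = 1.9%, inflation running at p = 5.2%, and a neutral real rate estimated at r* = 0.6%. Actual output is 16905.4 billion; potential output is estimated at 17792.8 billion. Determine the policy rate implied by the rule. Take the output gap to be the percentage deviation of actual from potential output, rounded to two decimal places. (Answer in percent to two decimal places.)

2.46%

Output gap = 100 × (16905.4 − 17792.8) / 17792.8 = -4.99%.
i = 0.60 + 1.90 + 1.5 × (5.20 − 1.90) + 1 × (-4.99)
   = 0.60 + 1.9 + 4.95 − 4.99 = 2.46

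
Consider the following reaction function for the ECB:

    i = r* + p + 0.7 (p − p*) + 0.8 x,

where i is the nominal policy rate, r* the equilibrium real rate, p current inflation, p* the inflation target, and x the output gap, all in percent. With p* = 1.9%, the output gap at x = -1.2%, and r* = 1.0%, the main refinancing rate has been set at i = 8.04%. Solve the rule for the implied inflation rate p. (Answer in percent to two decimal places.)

5.49%

Collecting p: i = r* + (1 + 0.7) p − 0.7 p* + 0.8 x
1.7 p = 8.04 − 1.0 + 0.7 × 1.9 − 0.8 × (-1.2) = 9.33
p = 9.33 / 1.7 = 5.49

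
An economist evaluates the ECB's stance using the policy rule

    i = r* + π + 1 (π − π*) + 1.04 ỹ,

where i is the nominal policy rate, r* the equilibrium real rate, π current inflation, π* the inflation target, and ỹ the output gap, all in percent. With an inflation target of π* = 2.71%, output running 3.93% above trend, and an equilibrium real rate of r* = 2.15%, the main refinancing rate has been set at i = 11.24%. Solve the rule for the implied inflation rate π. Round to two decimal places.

3.86%

Output 3.93% above potential → ỹ = 3.93.
Collecting π: i = r* + (1 + 1) π − 1 π* + 1.04 ỹ
2 π = 11.24 − 2.15 + 1 × 2.71 − 1.04 × 3.93 = 7.7128
π = 7.7128 / 2 = 3.86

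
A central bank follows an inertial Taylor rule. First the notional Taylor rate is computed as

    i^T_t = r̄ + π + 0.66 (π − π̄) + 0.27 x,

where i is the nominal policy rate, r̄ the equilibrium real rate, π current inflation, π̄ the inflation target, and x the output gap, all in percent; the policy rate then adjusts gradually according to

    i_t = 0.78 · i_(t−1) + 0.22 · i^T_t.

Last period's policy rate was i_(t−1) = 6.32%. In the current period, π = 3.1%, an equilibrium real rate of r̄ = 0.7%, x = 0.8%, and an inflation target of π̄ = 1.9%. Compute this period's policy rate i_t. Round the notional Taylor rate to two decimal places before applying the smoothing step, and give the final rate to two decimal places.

5.99%

i^T_t = 0.7 + 3.1 + 0.66 × (3.1 − 1.9) + 0.27 × 0.8
   = 0.7 + 3.1 + 0.792 + 0.216 = 4.81
i_t = 0.78 × 6.32 + 0.22 × 4.81 = 4.9296 + 1.0582 = 5.99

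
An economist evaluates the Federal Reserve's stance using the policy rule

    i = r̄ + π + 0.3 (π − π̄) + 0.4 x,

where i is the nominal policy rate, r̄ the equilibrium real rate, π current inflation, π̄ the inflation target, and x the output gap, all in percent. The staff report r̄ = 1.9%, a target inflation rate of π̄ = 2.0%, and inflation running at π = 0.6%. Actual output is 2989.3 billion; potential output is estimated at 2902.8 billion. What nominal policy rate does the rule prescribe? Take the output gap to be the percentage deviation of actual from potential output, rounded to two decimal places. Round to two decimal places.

3.27%

Output gap = 100 × (2989.3 − 2902.8) / 2902.8 = 2.98%.
i = 1.90 + 0.60 + 0.3 × (0.60 − 2.00) + 0.4 × 2.98
   = 1.90 + 0.6 − 0.42 + 1.192 = 3.27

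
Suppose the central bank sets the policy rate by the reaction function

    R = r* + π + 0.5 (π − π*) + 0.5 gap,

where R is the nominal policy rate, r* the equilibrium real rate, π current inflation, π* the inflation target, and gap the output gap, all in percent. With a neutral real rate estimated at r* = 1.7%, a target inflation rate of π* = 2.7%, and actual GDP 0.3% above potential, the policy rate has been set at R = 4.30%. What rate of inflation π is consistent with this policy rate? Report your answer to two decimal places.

Output 0.3% above potential → gap = 0.3.
Collecting π: R = r* + (1 + 0.5) π − 0.5 π* + 0.5 gap
1.5 π = 4.30 − 1.7 + 0.5 × 2.7 − 0.5 × 0.3 = 3.8
π = 3.8 / 1.5 = 2.53

2.53%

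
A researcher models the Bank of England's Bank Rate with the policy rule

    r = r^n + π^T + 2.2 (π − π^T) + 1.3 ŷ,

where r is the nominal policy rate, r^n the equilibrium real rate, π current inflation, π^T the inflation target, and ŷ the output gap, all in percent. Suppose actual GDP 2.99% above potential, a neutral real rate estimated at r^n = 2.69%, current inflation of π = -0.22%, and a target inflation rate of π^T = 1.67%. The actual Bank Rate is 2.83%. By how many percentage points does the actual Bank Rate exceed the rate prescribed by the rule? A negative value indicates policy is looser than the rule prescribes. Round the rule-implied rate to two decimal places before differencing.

-1.26 pp

Output 2.99% above potential → ŷ = 2.99.
r = 2.69 + 1.67 + 2.2 × (-0.22 − 1.67) + 1.3 × 2.99
   = 2.69 + 1.67 − 4.158 + 3.887 = 4.09
Deviation = 2.83 − 4.09 = -1.26 pp.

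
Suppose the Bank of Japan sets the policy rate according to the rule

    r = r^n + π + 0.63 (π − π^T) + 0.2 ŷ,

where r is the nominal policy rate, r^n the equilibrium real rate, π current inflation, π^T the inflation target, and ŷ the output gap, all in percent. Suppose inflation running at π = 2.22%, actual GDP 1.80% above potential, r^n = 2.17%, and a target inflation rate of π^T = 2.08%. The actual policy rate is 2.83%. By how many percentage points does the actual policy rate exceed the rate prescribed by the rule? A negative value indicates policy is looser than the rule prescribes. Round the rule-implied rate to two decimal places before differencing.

-2.01 pp

Output 1.80% above potential → ŷ = 1.80.
r = 2.17 + 2.22 + 0.63 × (2.22 − 2.08) + 0.2 × 1.80
   = 2.17 + 2.22 + 0.0882 + 0.36 = 4.84
Deviation = 2.83 − 4.84 = -2.01 pp.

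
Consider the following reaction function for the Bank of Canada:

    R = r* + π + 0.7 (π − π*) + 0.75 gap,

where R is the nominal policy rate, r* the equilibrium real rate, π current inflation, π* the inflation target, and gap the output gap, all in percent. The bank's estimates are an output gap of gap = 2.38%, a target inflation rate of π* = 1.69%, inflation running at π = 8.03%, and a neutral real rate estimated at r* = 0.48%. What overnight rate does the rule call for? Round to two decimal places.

14.73%

R = 0.48 + 8.03 + 0.7 × (8.03 − 1.69) + 0.75 × 2.38
   = 0.48 + 8.03 + 4.438 + 1.785 = 14.73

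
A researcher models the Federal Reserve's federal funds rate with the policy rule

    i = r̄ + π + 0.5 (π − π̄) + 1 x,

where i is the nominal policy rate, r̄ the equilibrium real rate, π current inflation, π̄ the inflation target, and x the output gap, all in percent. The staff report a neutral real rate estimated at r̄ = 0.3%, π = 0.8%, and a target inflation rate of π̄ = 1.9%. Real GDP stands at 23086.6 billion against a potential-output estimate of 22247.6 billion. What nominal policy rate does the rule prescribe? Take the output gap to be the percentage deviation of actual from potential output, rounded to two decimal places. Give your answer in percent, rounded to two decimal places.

Output gap = 100 × (23086.6 − 22247.6) / 22247.6 = 3.77%.
i = 0.30 + 0.80 + 0.5 × (0.80 − 1.90) + 1 × 3.77
   = 0.30 + 0.8 − 0.55 + 3.77 = 4.32

4.32%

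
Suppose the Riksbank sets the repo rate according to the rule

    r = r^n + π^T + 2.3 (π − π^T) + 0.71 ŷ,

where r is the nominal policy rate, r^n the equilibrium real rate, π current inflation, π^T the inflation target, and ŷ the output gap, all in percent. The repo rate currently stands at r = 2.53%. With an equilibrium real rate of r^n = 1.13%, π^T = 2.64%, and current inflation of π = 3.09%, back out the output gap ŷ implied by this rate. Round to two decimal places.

0.71 ŷ = 2.53 − 1.13 − 2.64 − 2.3 × (3.09 − 2.64) = -2.275
ŷ = -2.275 / 0.71 = -3.20

-3.20%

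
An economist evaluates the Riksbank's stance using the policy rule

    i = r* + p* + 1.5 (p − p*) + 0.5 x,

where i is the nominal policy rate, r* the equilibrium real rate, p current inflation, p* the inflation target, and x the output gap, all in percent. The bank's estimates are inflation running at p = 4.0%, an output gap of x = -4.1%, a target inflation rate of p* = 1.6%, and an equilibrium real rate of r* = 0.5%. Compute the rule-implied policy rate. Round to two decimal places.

i = 0.5 + 1.6 + 1.5 × (4.0 − 1.6) + 0.5 × (-4.1)
   = 0.5 + 1.6 + 3.6 − 2.05 = 3.65

3.65%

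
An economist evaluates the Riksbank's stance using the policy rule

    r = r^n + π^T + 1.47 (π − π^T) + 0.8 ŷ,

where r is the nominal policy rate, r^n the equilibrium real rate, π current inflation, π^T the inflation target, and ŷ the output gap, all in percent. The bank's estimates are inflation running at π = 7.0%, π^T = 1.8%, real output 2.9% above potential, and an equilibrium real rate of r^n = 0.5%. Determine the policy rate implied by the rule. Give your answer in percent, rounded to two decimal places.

Output 2.9% above potential → ŷ = 2.9.
r = 0.5 + 1.8 + 1.47 × (7.0 − 1.8) + 0.8 × 2.9
   = 0.5 + 1.8 + 7.644 + 2.32 = 12.26

12.26%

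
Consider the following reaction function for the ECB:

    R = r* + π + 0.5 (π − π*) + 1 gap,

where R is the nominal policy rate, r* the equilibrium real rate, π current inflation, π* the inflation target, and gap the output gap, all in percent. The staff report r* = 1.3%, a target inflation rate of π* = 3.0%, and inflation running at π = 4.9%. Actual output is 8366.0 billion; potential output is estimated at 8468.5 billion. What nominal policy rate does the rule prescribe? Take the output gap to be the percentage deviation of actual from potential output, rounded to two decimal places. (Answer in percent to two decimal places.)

5.94%

Output gap = 100 × (8366.0 − 8468.5) / 8468.5 = -1.21%.
R = 1.30 + 4.90 + 0.5 × (4.90 − 3.00) + 1 × (-1.21)
   = 1.30 + 4.9 + 0.95 − 1.21 = 5.94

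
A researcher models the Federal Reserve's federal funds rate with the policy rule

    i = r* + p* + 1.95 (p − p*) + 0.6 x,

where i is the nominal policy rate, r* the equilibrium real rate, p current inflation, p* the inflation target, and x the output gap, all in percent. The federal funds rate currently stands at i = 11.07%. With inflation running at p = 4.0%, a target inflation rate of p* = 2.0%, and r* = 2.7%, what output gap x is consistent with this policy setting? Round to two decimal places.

4.12%

0.6 x = 11.07 − 2.7 − 2.0 − 1.95 × (4.0 − 2.0) = 2.47
x = 2.47 / 0.6 = 4.12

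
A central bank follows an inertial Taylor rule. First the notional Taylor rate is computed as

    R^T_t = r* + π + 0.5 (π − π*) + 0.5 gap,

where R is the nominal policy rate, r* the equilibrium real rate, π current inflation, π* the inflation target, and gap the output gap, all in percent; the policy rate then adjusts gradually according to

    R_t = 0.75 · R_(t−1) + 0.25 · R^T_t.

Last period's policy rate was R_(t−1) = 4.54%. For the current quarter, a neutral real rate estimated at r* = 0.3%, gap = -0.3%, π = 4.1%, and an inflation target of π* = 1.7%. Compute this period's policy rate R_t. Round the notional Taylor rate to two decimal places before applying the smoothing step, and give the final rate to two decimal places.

4.77%

R^T_t = 0.3 + 4.1 + 0.5 × (4.1 − 1.7) + 0.5 × (-0.3)
   = 0.3 + 4.1 + 1.2 − 0.15 = 5.45
R_t = 0.75 × 4.54 + 0.25 × 5.45 = 3.405 + 1.3625 = 4.77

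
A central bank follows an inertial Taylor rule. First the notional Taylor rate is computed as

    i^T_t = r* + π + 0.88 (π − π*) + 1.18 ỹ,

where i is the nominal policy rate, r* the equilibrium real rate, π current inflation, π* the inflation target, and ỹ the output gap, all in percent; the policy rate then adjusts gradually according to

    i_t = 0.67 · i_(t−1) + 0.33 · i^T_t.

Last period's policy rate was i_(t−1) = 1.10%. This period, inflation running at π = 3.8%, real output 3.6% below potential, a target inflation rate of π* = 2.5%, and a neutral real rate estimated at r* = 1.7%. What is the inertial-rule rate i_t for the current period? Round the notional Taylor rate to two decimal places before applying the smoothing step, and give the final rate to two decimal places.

Output 3.6% below potential → ỹ = -3.6.
i^T_t = 1.7 + 3.8 + 0.88 × (3.8 − 2.5) + 1.18 × (-3.6)
   = 1.7 + 3.8 + 1.144 − 4.248 = 2.40
i_t = 0.67 × 1.10 + 0.33 × 2.40 = 0.737 + 0.792 = 1.53

1.53%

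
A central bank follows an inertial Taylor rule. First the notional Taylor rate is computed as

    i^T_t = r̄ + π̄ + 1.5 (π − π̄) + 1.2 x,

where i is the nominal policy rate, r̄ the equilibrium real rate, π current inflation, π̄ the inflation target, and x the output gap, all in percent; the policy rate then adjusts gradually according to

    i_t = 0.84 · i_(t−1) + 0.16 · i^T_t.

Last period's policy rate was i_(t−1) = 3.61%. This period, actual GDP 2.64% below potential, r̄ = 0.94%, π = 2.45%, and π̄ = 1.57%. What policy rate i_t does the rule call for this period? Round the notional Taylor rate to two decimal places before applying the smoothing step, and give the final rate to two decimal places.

3.14%

Output 2.64% below potential → x = -2.64.
i^T_t = 0.94 + 1.57 + 1.5 × (2.45 − 1.57) + 1.2 × (-2.64)
   = 0.94 + 1.57 + 1.32 − 3.168 = 0.66
i_t = 0.84 × 3.61 + 0.16 × 0.66 = 3.0324 + 0.1056 = 3.14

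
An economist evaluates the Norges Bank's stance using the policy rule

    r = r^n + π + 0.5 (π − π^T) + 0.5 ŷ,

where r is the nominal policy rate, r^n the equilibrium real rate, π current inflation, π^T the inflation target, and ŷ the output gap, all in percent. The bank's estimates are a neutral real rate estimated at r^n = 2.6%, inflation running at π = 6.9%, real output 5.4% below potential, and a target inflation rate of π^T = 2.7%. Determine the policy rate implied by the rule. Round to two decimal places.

8.90%

Output 5.4% below potential → ŷ = -5.4.
r = 2.6 + 6.9 + 0.5 × (6.9 − 2.7) + 0.5 × (-5.4)
   = 2.6 + 6.9 + 2.1 − 2.7 = 8.90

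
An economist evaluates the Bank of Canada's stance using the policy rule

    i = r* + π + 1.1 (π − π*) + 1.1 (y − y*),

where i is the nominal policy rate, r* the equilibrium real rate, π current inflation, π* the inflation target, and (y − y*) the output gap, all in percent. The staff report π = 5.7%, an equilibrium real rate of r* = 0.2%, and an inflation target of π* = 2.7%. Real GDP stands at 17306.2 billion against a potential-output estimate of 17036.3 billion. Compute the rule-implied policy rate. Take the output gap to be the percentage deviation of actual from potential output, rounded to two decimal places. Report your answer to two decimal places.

10.94%

Output gap = 100 × (17306.2 − 17036.3) / 17036.3 = 1.58%.
i = 0.20 + 5.70 + 1.1 × (5.70 − 2.70) + 1.1 × 1.58
   = 0.20 + 5.7 + 3.3 + 1.738 = 10.94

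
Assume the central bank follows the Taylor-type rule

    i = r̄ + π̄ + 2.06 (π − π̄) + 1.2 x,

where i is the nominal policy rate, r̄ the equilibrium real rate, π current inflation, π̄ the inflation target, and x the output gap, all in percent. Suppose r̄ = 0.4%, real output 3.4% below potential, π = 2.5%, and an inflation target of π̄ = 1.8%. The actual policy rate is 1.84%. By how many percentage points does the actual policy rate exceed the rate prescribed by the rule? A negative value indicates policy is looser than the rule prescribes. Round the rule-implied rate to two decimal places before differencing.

Output 3.4% below potential → x = -3.4.
i = 0.4 + 1.8 + 2.06 × (2.5 − 1.8) + 1.2 × (-3.4)
   = 0.4 + 1.8 + 1.442 − 4.08 = -0.44
Deviation = 1.84 − (-0.44) = 2.28 pp.

2.28 pp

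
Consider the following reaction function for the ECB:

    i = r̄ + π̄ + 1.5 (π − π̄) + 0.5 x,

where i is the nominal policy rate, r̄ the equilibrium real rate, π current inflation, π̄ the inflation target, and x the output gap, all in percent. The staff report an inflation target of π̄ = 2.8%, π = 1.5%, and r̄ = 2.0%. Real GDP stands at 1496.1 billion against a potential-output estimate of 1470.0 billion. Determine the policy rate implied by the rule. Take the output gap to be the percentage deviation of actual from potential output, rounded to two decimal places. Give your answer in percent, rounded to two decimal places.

3.74%

Output gap = 100 × (1496.1 − 1470.0) / 1470.0 = 1.78%.
i = 2.00 + 2.80 + 1.5 × (1.50 − 2.80) + 0.5 × 1.78
   = 2.00 + 2.8 − 1.95 + 0.89 = 3.74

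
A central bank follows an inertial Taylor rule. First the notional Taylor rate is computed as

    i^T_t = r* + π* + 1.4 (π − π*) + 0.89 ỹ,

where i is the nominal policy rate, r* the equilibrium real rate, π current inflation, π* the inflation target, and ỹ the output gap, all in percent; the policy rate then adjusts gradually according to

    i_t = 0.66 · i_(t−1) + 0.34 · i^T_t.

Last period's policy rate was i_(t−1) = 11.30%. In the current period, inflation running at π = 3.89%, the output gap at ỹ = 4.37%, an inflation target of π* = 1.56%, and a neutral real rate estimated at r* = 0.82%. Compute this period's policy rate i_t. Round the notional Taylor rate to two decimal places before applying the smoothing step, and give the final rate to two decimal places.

10.70%

i^T_t = 0.82 + 1.56 + 1.4 × (3.89 − 1.56) + 0.89 × 4.37
   = 0.82 + 1.56 + 3.262 + 3.8893 = 9.53
i_t = 0.66 × 11.30 + 0.34 × 9.53 = 7.458 + 3.2402 = 10.70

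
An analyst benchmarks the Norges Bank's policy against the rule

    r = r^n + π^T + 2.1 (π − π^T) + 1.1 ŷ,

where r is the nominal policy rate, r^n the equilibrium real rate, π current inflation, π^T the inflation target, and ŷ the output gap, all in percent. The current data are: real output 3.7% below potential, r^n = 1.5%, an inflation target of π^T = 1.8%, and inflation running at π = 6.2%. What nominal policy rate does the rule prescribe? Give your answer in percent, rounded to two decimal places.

8.47%

Output 3.7% below potential → ŷ = -3.7.
r = 1.5 + 1.8 + 2.1 × (6.2 − 1.8) + 1.1 × (-3.7)
   = 1.5 + 1.8 + 9.24 − 4.07 = 8.47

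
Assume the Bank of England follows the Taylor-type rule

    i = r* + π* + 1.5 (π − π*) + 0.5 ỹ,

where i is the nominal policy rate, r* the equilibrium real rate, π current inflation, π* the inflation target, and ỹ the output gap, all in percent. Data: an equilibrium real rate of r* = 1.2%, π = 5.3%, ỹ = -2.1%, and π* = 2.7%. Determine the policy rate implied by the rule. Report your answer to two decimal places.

i = 1.2 + 2.7 + 1.5 × (5.3 − 2.7) + 0.5 × (-2.1)
   = 1.2 + 2.7 + 3.9 − 1.05 = 6.75

6.75%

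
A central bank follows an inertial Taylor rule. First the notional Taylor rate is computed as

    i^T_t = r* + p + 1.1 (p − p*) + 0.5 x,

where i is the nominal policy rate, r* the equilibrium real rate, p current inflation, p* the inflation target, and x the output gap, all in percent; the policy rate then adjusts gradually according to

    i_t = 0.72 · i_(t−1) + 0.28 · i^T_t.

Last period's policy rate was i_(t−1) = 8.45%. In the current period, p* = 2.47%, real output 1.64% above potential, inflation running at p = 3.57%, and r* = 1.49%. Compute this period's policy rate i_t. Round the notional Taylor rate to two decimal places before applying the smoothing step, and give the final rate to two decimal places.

8.07%

Output 1.64% above potential → x = 1.64.
i^T_t = 1.49 + 3.57 + 1.1 × (3.57 − 2.47) + 0.5 × 1.64
   = 1.49 + 3.57 + 1.21 + 0.82 = 7.09
i_t = 0.72 × 8.45 + 0.28 × 7.09 = 6.084 + 1.9852 = 8.07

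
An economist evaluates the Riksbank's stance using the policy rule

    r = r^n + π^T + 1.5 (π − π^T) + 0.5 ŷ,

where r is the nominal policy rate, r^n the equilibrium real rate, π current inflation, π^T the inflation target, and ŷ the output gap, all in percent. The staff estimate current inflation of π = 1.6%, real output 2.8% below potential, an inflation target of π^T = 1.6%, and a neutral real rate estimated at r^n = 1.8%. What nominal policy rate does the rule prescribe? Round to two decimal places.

Output 2.8% below potential → ŷ = -2.8.
r = 1.8 + 1.6 + 1.5 × (1.6 − 1.6) + 0.5 × (-2.8)
   = 1.8 + 1.6 + 0 − 1.4 = 2.00

2.00%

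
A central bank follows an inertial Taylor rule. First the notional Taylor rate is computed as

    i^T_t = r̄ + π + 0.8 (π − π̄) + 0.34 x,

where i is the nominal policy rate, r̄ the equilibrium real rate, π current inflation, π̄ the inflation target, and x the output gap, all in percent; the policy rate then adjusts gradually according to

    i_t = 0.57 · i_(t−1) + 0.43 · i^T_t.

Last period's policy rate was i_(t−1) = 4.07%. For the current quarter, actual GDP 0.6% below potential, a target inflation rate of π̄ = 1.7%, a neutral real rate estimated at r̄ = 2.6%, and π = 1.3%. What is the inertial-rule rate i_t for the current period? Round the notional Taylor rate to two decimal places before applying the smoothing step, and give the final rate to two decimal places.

Output 0.6% below potential → x = -0.6.
i^T_t = 2.6 + 1.3 + 0.8 × (1.3 − 1.7) + 0.34 × (-0.6)
   = 2.6 + 1.3 − 0.32 − 0.204 = 3.38
i_t = 0.57 × 4.07 + 0.43 × 3.38 = 2.3199 + 1.4534 = 3.77

3.77%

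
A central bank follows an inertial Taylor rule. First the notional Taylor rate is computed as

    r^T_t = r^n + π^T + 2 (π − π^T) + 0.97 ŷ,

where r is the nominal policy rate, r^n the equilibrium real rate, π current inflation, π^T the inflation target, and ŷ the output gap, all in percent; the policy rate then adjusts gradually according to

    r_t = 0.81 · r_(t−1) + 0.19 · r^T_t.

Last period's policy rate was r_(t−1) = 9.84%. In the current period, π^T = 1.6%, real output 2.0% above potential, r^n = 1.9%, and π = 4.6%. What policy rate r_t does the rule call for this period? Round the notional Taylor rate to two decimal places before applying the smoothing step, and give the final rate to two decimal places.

10.14%

Output 2.0% above potential → ŷ = 2.0.
r^T_t = 1.9 + 1.6 + 2 × (4.6 − 1.6) + 0.97 × 2.0
   = 1.9 + 1.6 + 6 + 1.94 = 11.44
r_t = 0.81 × 9.84 + 0.19 × 11.44 = 7.9704 + 2.1736 = 10.14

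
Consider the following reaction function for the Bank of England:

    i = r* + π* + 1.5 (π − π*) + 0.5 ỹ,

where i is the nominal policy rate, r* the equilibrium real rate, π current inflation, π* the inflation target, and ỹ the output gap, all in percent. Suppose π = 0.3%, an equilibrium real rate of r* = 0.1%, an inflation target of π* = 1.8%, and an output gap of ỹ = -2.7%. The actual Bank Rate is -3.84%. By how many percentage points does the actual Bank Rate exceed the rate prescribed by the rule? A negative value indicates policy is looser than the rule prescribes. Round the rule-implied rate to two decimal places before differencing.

i = 0.1 + 1.8 + 1.5 × (0.3 − 1.8) + 0.5 × (-2.7)
   = 0.1 + 1.8 − 2.25 − 1.35 = -1.70
Deviation = -3.84 − (-1.70) = -2.14 pp.

-2.14 pp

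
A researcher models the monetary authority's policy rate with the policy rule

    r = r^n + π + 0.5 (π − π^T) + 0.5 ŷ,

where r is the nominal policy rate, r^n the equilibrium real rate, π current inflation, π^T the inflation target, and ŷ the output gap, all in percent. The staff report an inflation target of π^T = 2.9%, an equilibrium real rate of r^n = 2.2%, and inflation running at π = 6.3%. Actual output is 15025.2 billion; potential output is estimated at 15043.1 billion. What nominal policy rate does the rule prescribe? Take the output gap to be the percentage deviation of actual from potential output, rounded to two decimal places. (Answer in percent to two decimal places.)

10.14%

Output gap = 100 × (15025.2 − 15043.1) / 15043.1 = -0.12%.
r = 2.20 + 6.30 + 0.5 × (6.30 − 2.90) + 0.5 × (-0.12)
   = 2.20 + 6.3 + 1.7 − 0.06 = 10.14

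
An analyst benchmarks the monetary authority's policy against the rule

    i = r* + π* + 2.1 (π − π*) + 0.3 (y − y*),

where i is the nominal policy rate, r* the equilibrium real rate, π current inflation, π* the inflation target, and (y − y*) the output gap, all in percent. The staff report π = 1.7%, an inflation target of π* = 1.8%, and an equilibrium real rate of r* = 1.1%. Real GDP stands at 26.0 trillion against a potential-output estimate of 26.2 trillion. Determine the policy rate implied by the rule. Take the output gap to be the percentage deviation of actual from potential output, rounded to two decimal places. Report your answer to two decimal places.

2.46%

Output gap = 100 × (26.0 − 26.2) / 26.2 = -0.76%.
i = 1.10 + 1.80 + 2.1 × (1.70 − 1.80) + 0.3 × (-0.76)
   = 1.10 + 1.8 − 0.21 − 0.228 = 2.46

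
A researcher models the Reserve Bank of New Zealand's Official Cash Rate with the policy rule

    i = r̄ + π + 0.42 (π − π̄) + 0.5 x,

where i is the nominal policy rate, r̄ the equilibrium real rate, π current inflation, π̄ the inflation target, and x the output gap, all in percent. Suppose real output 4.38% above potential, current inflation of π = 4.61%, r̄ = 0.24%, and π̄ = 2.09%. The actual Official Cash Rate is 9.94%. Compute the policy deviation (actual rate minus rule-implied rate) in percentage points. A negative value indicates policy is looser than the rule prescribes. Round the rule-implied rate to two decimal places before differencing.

Output 4.38% above potential → x = 4.38.
i = 0.24 + 4.61 + 0.42 × (4.61 − 2.09) + 0.5 × 4.38
   = 0.24 + 4.61 + 1.0584 + 2.19 = 8.10
Deviation = 9.94 − 8.10 = 1.84 pp.

1.84 pp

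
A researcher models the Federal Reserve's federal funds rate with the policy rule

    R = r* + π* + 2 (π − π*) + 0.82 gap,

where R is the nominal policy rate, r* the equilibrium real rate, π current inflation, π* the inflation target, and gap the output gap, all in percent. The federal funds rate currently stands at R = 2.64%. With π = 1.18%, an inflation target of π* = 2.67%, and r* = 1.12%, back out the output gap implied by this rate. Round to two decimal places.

0.82 gap = 2.64 − 1.12 − 2.67 − 2 × (1.18 − 2.67) = 1.83
gap = 1.83 / 0.82 = 2.23

2.23%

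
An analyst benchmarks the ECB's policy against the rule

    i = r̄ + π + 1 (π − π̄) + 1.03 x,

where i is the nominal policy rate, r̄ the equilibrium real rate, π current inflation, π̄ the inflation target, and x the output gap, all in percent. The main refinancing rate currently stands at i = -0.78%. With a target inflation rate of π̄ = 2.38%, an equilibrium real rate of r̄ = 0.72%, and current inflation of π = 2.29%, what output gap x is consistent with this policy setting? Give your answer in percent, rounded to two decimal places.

1.03 x = -0.78 − 0.72 − 2.29 − 1 × (2.29 − 2.38) = -3.7
x = -3.7 / 1.03 = -3.59

-3.59%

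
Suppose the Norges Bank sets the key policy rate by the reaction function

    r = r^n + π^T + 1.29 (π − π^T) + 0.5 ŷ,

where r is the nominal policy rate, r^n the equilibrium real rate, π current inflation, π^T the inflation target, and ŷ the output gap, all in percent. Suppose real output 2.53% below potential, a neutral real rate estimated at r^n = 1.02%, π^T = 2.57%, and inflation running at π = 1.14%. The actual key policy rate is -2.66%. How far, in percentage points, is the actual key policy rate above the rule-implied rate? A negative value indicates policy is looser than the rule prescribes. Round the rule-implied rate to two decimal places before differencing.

-3.14 pp

Output 2.53% below potential → ŷ = -2.53.
r = 1.02 + 2.57 + 1.29 × (1.14 − 2.57) + 0.5 × (-2.53)
   = 1.02 + 2.57 − 1.8447 − 1.265 = 0.48
Deviation = -2.66 − 0.48 = -3.14 pp.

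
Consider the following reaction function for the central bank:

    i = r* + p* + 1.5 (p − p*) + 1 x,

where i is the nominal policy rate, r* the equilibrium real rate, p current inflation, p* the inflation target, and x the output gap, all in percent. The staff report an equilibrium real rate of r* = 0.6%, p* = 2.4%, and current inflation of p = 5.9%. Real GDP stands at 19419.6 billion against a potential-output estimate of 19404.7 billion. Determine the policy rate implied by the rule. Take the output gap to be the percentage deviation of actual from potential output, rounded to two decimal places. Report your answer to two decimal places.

Output gap = 100 × (19419.6 − 19404.7) / 19404.7 = 0.08%.
i = 0.60 + 2.40 + 1.5 × (5.90 − 2.40) + 1 × 0.08
   = 0.60 + 2.4 + 5.25 + 0.08 = 8.33

8.33%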